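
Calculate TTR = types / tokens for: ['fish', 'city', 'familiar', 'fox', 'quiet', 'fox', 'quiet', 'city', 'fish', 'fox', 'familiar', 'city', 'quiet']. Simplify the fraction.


Tokens: 13
Unique types: ('city', 'familiar', 'fish', 'fox', 'quiet') = 5
TTR = 5/13
Already in lowest terms.

5/13


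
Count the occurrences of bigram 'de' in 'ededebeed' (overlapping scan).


Scanning 'ededebeed' for bigram 'de':
  Position 0: 'ed' -> no
  Position 1: 'de' -> MATCH
  Position 2: 'ed' -> no
  Position 3: 'de' -> MATCH
  Position 4: 'eb' -> no
  Position 5: 'be' -> no
  Position 6: 'ee' -> no
  Position 7: 'ed' -> no
Total matches: 2

2


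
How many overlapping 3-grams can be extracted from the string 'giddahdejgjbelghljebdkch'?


String 'giddahdejgjbelghljebdkch' has length L = 24.
Number of overlapping n-grams = L - n + 1
Substituting: 24 - 3 + 1 = 22

22


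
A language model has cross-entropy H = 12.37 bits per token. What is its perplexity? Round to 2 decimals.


Perplexity formula: PP = 2^H
H = 12.37
PP = 2^12.37
Decompose: 2^12.37 = 2^12 * 2^0.37
2^12 = 4096, 2^0.37 ~ 1.2923528
PP ~ 4096 * 1.2923528 = 5293.4770688
Rounded to 2 decimals: 5293.48

5293.48


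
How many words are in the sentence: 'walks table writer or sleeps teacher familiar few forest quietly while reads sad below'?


Counting words by splitting on spaces:
  Word 1: 'walks'
  Word 2: 'table'
  Word 3: 'writer'
  Word 4: 'or'
  Word 5: 'sleeps'
  Word 6: 'teacher'
  Word 7: 'familiar'
  Word 8: 'few'
  Word 9: 'forest'
  Word 10: 'quietly'
  Word 11: 'while'
  Word 12: 'reads'
  Word 13: 'sad'
  Word 14: 'below'
Total words: 14

14


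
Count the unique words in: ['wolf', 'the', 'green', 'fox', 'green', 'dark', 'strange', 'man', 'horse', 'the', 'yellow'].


Listing all tokens and tracking unique types:
  Token 1: 'wolf' -> NEW (unique so far: 1)
  Token 2: 'the' -> NEW (unique so far: 2)
  Token 3: 'green' -> NEW (unique so far: 3)
  Token 4: 'fox' -> NEW (unique so far: 4)
  Token 5: 'green' -> duplicate (unique so far: 4)
  Token 6: 'dark' -> NEW (unique so far: 5)
  Token 7: 'strange' -> NEW (unique so far: 6)
  Token 8: 'man' -> NEW (unique so far: 7)
  Token 9: 'horse' -> NEW (unique so far: 8)
  Token 10: 'the' -> duplicate (unique so far: 8)
  Token 11: 'yellow' -> NEW (unique so far: 9)
Unique types: ('dark', 'fox', 'green', 'horse', 'man', 'strange', 'the', 'wolf', 'yellow')
Vocabulary size: 9

9


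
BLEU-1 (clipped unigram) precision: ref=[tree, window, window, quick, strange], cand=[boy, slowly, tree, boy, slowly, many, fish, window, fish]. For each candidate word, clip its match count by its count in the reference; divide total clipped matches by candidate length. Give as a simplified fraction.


Reference word counts: {'quick': 1, 'strange': 1, 'tree': 1, 'window': 2}
Checking each candidate word (with clipping):
  'boy' -> not in reference -> no match (matches: 0)
  'slowly' -> not in reference -> no match (matches: 0)
  'tree' -> in reference (ref count 1, used 1/1) -> match (matches: 1)
  'boy' -> not in reference -> no match (matches: 1)
  'slowly' -> not in reference -> no match (matches: 1)
  'many' -> not in reference -> no match (matches: 1)
  'fish' -> not in reference -> no match (matches: 1)
  'window' -> in reference (ref count 2, used 1/2) -> match (matches: 2)
  'fish' -> not in reference -> no match (matches: 2)
Clipped matches: 2, Candidate length: 9
Precision = 2/9

2/9


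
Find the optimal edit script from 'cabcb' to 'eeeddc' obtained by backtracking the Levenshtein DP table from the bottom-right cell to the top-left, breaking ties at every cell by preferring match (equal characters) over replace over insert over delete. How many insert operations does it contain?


Edit distance = 6. Backtracking from cell (5, 6) with preference match > replace > insert > delete,
then listing the resulting alignment 'cabcb' -> 'eeeddc' left to right:
  Step 1: insert 'e' [insertion #1]
  Step 2: replace c->e
  Step 3: replace a->e
  Step 4: replace b->d
  Step 5: replace c->d
  Step 6: replace b->c
Total insertions: 1

1


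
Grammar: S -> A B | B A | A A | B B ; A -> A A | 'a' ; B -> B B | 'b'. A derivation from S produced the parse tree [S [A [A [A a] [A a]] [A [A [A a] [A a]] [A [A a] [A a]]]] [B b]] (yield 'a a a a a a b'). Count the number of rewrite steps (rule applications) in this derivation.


Every bracketed nonterminal node [X ...] in the tree is produced by exactly one rule application.
Reading the tree off as a leftmost derivation:
  Step 1: S  =>  A B   (applied S -> A B)
  Step 2: A B  =>  A A B   (applied A -> A A)
  Step 3: A A B  =>  A A A B   (applied A -> A A)
  Step 4: A A A B  =>  a A A B   (applied A -> a)
  Step 5: a A A B  =>  a a A B   (applied A -> a)
  Step 6: a a A B  =>  a a A A B   (applied A -> A A)
  Step 7: a a A A B  =>  a a A A A B   (applied A -> A A)
  Step 8: a a A A A B  =>  a a a A A B   (applied A -> a)
  Step 9: a a a A A B  =>  a a a a A B   (applied A -> a)
  Step 10: a a a a A B  =>  a a a a A A B   (applied A -> A A)
  Step 11: a a a a A A B  =>  a a a a a A B   (applied A -> a)
  Step 12: a a a a a A B  =>  a a a a a a B   (applied A -> a)
  Step 13: a a a a a a B  =>  a a a a a a b   (applied B -> b)
Final yield: a a a a a a b
Total rewrite steps: 13

13


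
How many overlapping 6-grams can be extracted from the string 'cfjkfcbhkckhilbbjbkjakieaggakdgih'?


String 'cfjkfcbhkckhilbbjbkjakieaggakdgih' has length L = 33.
Number of overlapping n-grams = L - n + 1
Substituting: 33 - 6 + 1 = 28

28


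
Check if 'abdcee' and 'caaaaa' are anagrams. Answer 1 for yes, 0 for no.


Sort characters of 'abdcee': 'abcdee'
Sort characters of 'caaaaa': 'aaaaac'
Sorted forms differ -> they are NOT anagrams
Result: 0

0


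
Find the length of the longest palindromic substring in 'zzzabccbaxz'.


Scanning 'zzzabccbaxz' for palindromic substrings.
Substring at positions 3-8: 'abccba'.
Check: reverse('abccba') = 'abccba' -> palindrome confirmed.
Neighbouring characters ('z' / 'x') break symmetry, so it cannot extend further.
No longer palindromic substring exists; longest length = 6

6


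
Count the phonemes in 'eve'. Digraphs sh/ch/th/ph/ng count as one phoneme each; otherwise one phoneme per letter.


Parsing 'eve' greedily, digraphs first:
  'e' -> vowel phoneme (phonemes so far: 1)
  'v' -> consonant phoneme (phonemes so far: 2)
  'e' -> vowel phoneme (phonemes so far: 3)
Total phonemes: 3

3


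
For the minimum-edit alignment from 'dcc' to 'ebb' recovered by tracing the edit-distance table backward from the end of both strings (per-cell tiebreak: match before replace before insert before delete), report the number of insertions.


Edit distance = 3. Backtracking from cell (3, 3) with preference match > replace > insert > delete,
then listing the resulting alignment 'dcc' -> 'ebb' left to right:
  Step 1: replace d->e
  Step 2: replace c->b
  Step 3: replace c->b
Total insertions: 0

0


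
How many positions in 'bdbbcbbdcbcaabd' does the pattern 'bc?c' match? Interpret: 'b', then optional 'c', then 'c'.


Pattern: bc?c means 'b', then optional 'c', then 'c'.
Scanning 'bdbbcbbdcbcaabd' position-by-position:
  Pos 0: window 'bdb' -> no
  Pos 1: window 'dbb' -> no
  Pos 2: window 'bbc' -> no
  Pos 3: window 'bcb' -> MATCH
  Pos 4: window 'cbb' -> no
  Pos 5: window 'bbd' -> no
  Pos 6: window 'bdc' -> no
  Pos 7: window 'dcb' -> no
  Pos 8: window 'cbc' -> no
  Pos 9: window 'bca' -> MATCH
  Pos 10: window 'caa' -> no
  Pos 11: window 'aab' -> no
  Pos 12: window 'abd' -> no
  Pos 13: window 'bd' -> no
  Pos 14: window 'd' -> no
Total matches: 2

2


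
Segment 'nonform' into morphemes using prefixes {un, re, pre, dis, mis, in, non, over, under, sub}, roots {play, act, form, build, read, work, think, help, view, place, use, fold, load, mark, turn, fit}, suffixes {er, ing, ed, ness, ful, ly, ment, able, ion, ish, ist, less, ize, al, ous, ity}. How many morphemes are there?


Segmenting 'nonform' against the inventory:
  'non' -> prefix (morpheme 1)
  'form' -> root (morpheme 2)
Total morphemes: 2

2


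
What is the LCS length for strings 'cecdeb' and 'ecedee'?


DP table for LCS of 'cecdeb' and 'ecedee':
       e  c  e  d  e  e
    0  0  0  0  0  0  0
  c 0  0  1  1  1  1  1
  e 0  1  1  2  2  2  2
  c 0  1  2  2  2  2  2
  d 0  1  2  2  3  3  3
  e 0  1  2  3  3  4  4
  b 0  1  2  3  3  4  4
LCS: 'cede'
LCS length = 4

4


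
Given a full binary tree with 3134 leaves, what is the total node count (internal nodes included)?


Leaf nodes (terminals): 3134
Internal nodes = n - 1 = 3134 - 1 = 3133
Total = leaves + internal = 3134 + 3133 = 6267

6267


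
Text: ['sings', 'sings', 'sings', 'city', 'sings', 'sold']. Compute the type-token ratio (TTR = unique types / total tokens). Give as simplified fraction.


Tokens: 6
Unique types: ('city', 'sings', 'sold') = 3
TTR = 3/6
Simplify: divide both by 3 -> 1/2
TTR = 1/2

1/2


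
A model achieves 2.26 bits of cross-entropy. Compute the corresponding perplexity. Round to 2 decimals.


Perplexity formula: PP = 2^H
H = 2.26
PP = 2^2.26
Decompose: 2^2.26 = 2^2 * 2^0.26
2^2 = 4, 2^0.26 ~ 1.1974787
PP ~ 4 * 1.1974787 = 4.7899148
Rounded to 2 decimals: 4.79

4.79


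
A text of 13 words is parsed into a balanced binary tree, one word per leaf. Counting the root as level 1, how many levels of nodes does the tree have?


In a balanced binary tree with n leaves the deepest leaf is ceil(log2(n)) edges below the root,
so counting node levels inclusive of root and leaves gives ceil(log2(n)) + 1 levels.
log2(13) = 3.7004
ceil(3.7004) = 4
levels = 4 + 1 = 5

5


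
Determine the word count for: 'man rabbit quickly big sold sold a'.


Counting words by splitting on spaces:
  Word 1: 'man'
  Word 2: 'rabbit'
  Word 3: 'quickly'
  Word 4: 'big'
  Word 5: 'sold'
  Word 6: 'sold'
  Word 7: 'a'
Total words: 7

7


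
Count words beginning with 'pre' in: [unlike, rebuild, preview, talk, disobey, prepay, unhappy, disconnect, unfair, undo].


Checking each word for prefix 'pre':
  'unlike' -> no (count: 0)
  'rebuild' -> no (count: 0)
  'preview' -> YES, starts with 'pre' (count: 1)
  'talk' -> no (count: 1)
  'disobey' -> no (count: 1)
  'prepay' -> YES, starts with 'pre' (count: 2)
  'unhappy' -> no (count: 2)
  'disconnect' -> no (count: 2)
  'unfair' -> no (count: 2)
  'undo' -> no (count: 2)
Total with prefix 'pre': 2

2


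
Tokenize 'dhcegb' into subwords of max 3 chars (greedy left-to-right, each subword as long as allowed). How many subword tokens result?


'dhcegb' has 6 characters.
Chunking with max size 3:
  Chunk 1: 'dhc' (positions 0-2)
  Chunk 2: 'egb' (positions 3-5)
Total chunks: ceil(6 / 3) = 2

2


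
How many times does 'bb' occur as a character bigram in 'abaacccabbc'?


Scanning 'abaacccabbc' for bigram 'bb':
  Position 0: 'ab' -> no
  Position 1: 'ba' -> no
  Position 2: 'aa' -> no
  Position 3: 'ac' -> no
  Position 4: 'cc' -> no
  Position 5: 'cc' -> no
  Position 6: 'ca' -> no
  Position 7: 'ab' -> no
  Position 8: 'bb' -> MATCH
  Position 9: 'bc' -> no
Total matches: 1

1


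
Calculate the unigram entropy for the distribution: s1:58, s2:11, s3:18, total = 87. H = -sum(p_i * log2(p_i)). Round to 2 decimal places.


Computing entropy H = -sum(p_i * log2(p_i)):
  s1: p = 58/87 = 0.6667, -p*log2(p) = 0.3900
  s2: p = 11/87 = 0.1264, -p*log2(p) = 0.3772
  s3: p = 18/87 = 0.2069, -p*log2(p) = 0.4703
H = sum of terms = 1.2375
Rounded to 2 decimals: 1.24

1.24


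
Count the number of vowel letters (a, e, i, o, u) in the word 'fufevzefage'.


Scanning each character of 'fufevzefage':
  Position 1: 'f' -> consonant (running count: 0)
  Position 2: 'u' -> vowel (running count: 1)
  Position 3: 'f' -> consonant (running count: 1)
  Position 4: 'e' -> vowel (running count: 2)
  Position 5: 'v' -> consonant (running count: 2)
  Position 6: 'z' -> consonant (running count: 2)
  Position 7: 'e' -> vowel (running count: 3)
  Position 8: 'f' -> consonant (running count: 3)
  Position 9: 'a' -> vowel (running count: 4)
  Position 10: 'g' -> consonant (running count: 4)
  Position 11: 'e' -> vowel (running count: 5)
Total vowels: 5

5


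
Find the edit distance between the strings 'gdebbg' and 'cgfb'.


Building DP table for s1='gdebbg' (len 6) and s2='cgfb' (len 4):
       c  g  f  b
    0  1  2  3  4
  g 1  1  1  2  3
  d 2  2  2  2  3
  e 3  3  3  3  3
  b 4  4  4  4  3
  b 5  5  5  5  4
  g 6  6  5  6  5
Edit distance = dp[6][4] = 5

5


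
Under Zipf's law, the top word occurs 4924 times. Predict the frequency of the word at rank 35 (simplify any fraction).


Zipf's law: freq(rank) = f1 / rank
f1 = 4924, rank = 35
freq = 4924 / 35
GCD(4924, 35) = 1
Simplified: 4924/35

4924/35


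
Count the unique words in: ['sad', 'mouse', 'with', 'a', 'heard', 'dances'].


Listing all tokens and tracking unique types:
  Token 1: 'sad' -> NEW (unique so far: 1)
  Token 2: 'mouse' -> NEW (unique so far: 2)
  Token 3: 'with' -> NEW (unique so far: 3)
  Token 4: 'a' -> NEW (unique so far: 4)
  Token 5: 'heard' -> NEW (unique so far: 5)
  Token 6: 'dances' -> NEW (unique so far: 6)
Unique types: ('a', 'dances', 'heard', 'mouse', 'sad', 'with')
Vocabulary size: 6

6


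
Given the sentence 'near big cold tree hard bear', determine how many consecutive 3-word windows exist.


Word trigrams from [6] words:
  Trigram 1: (near big cold)
  Trigram 2: (big cold tree)
  Trigram 3: (cold tree hard)
  Trigram 4: (tree hard bear)
Total word trigrams: 6 - 2 = 4

4


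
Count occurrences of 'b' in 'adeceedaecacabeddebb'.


Scanning 'adeceedaecacabeddebb' for 'b':
  Position 13: 'b' -> MATCH (count: 1)
  Position 18: 'b' -> MATCH (count: 2)
  Position 19: 'b' -> MATCH (count: 3)
Total occurrences of 'b': 3

3


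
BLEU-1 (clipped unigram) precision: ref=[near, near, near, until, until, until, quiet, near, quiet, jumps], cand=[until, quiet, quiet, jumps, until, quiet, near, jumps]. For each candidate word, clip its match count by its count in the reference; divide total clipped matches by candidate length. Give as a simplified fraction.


Reference word counts: {'jumps': 1, 'near': 4, 'quiet': 2, 'until': 3}
Checking each candidate word (with clipping):
  'until' -> in reference (ref count 3, used 1/3) -> match (matches: 1)
  'quiet' -> in reference (ref count 2, used 1/2) -> match (matches: 2)
  'quiet' -> in reference (ref count 2, used 2/2) -> match (matches: 3)
  'jumps' -> in reference (ref count 1, used 1/1) -> match (matches: 4)
  'until' -> in reference (ref count 3, used 2/3) -> match (matches: 5)
  'quiet' -> ref count 2 already used up (2/2) -> clipped, no match (matches: 5)
  'near' -> in reference (ref count 4, used 1/4) -> match (matches: 6)
  'jumps' -> ref count 1 already used up (1/1) -> clipped, no match (matches: 6)
Clipped matches: 6, Candidate length: 8
Precision = 6/8 = 3/4

3/4


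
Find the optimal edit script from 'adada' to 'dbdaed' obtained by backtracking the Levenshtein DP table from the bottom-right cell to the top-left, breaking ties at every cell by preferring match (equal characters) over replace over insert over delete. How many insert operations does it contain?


Edit distance = 4. Backtracking from cell (5, 6) with preference match > replace > insert > delete,
then listing the resulting alignment 'adada' -> 'dbdaed' left to right:
  Step 1: insert 'd' [insertion #1]
  Step 2: replace a->b
  Step 3: keep 'd'
  Step 4: keep 'a'
  Step 5: replace d->e
  Step 6: replace a->d
Total insertions: 1

1


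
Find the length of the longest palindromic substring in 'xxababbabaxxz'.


Scanning 'xxababbabaxxz' for palindromic substrings.
Substring at positions 0-11: 'xxababbabaxx'.
Check: reverse('xxababbabaxx') = 'xxababbabaxx' -> palindrome confirmed.
Neighbouring characters ('-' / 'z') break symmetry, so it cannot extend further.
No longer palindromic substring exists; longest length = 12

12


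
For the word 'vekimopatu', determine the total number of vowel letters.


Scanning each character of 'vekimopatu':
  Position 1: 'v' -> consonant (running count: 0)
  Position 2: 'e' -> vowel (running count: 1)
  Position 3: 'k' -> consonant (running count: 1)
  Position 4: 'i' -> vowel (running count: 2)
  Position 5: 'm' -> consonant (running count: 2)
  Position 6: 'o' -> vowel (running count: 3)
  Position 7: 'p' -> consonant (running count: 3)
  Position 8: 'a' -> vowel (running count: 4)
  Position 9: 't' -> consonant (running count: 4)
  Position 10: 'u' -> vowel (running count: 5)
Total vowels: 5

5


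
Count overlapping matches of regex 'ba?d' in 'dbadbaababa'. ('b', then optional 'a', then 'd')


Pattern: ba?d means 'b', then optional 'a', then 'd'.
Scanning 'dbadbaababa' position-by-position:
  Pos 0: window 'dba' -> no
  Pos 1: window 'bad' -> MATCH
  Pos 2: window 'adb' -> no
  Pos 3: window 'dba' -> no
  Pos 4: window 'baa' -> no
  Pos 5: window 'aab' -> no
  Pos 6: window 'aba' -> no
  Pos 7: window 'bab' -> no
  Pos 8: window 'aba' -> no
  Pos 9: window 'ba' -> no
  Pos 10: window 'a' -> no
Total matches: 1

1


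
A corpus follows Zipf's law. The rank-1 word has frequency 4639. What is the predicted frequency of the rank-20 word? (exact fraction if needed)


Zipf's law: freq(rank) = f1 / rank
f1 = 4639, rank = 20
freq = 4639 / 20
GCD(4639, 20) = 1
Simplified: 4639/20

4639/20


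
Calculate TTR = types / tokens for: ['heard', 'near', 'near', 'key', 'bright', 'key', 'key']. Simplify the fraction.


Tokens: 7
Unique types: ('bright', 'heard', 'key', 'near') = 4
TTR = 4/7
Already in lowest terms.

4/7


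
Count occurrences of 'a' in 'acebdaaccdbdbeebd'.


Scanning 'acebdaaccdbdbeebd' for 'a':
  Position 0: 'a' -> MATCH (count: 1)
  Position 5: 'a' -> MATCH (count: 2)
  Position 6: 'a' -> MATCH (count: 3)
Total occurrences of 'a': 3

3


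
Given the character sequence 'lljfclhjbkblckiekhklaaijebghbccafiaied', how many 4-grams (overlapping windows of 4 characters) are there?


String 'lljfclhjbkblckiekhklaaijebghbccafiaied' has length L = 38.
Number of overlapping n-grams = L - n + 1
Substituting: 38 - 4 + 1 = 35

35


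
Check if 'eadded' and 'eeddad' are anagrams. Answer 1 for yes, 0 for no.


Sort characters of 'eadded': 'adddee'
Sort characters of 'eeddad': 'adddee'
Sorted forms match -> they ARE anagrams
Result: 1

1


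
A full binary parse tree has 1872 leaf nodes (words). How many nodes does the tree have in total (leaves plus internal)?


Leaf nodes (terminals): 1872
Internal nodes = n - 1 = 1872 - 1 = 1871
Total = leaves + internal = 1872 + 1871 = 3743

3743


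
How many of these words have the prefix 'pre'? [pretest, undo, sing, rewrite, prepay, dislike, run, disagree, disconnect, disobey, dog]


Checking each word for prefix 'pre':
  'pretest' -> YES, starts with 'pre' (count: 1)
  'undo' -> no (count: 1)
  'sing' -> no (count: 1)
  'rewrite' -> no (count: 1)
  'prepay' -> YES, starts with 'pre' (count: 2)
  'dislike' -> no (count: 2)
  'run' -> no (count: 2)
  'disagree' -> no (count: 2)
  'disconnect' -> no (count: 2)
  'disobey' -> no (count: 2)
  'dog' -> no (count: 2)
Total with prefix 'pre': 2

2


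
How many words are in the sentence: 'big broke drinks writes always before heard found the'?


Counting words by splitting on spaces:
  Word 1: 'big'
  Word 2: 'broke'
  Word 3: 'drinks'
  Word 4: 'writes'
  Word 5: 'always'
  Word 6: 'before'
  Word 7: 'heard'
  Word 8: 'found'
  Word 9: 'the'
Total words: 9

9


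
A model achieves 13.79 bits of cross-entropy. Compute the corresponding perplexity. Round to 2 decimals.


Perplexity formula: PP = 2^H
H = 13.79
PP = 2^13.79
Decompose: 2^13.79 = 2^13 * 2^0.79
2^13 = 8192, 2^0.79 ~ 1.7290745
PP ~ 8192 * 1.7290745 = 14164.5783040
Rounded to 2 decimals: 14164.58

14164.58


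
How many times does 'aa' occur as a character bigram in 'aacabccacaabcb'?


Scanning 'aacabccacaabcb' for bigram 'aa':
  Position 0: 'aa' -> MATCH
  Position 1: 'ac' -> no
  Position 2: 'ca' -> no
  Position 3: 'ab' -> no
  Position 4: 'bc' -> no
  Position 5: 'cc' -> no
  Position 6: 'ca' -> no
  Position 7: 'ac' -> no
  Position 8: 'ca' -> no
  Position 9: 'aa' -> MATCH
  Position 10: 'ab' -> no
  Position 11: 'bc' -> no
  Position 12: 'cb' -> no
Total matches: 2

2


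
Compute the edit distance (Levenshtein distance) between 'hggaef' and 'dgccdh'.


Building DP table for s1='hggaef' (len 6) and s2='dgccdh' (len 6):
       d  g  c  c  d  h
    0  1  2  3  4  5  6
  h 1  1  2  3  4  5  5
  g 2  2  1  2  3  4  5
  g 3  3  2  2  3  4  5
  a 4  4  3  3  3  4  5
  e 5  5  4  4  4  4  5
  f 6  6  5  5  5  5  5
Edit distance = dp[6][6] = 5

5


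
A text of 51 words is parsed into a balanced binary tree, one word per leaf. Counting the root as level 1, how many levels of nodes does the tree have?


In a balanced binary tree with n leaves the deepest leaf is ceil(log2(n)) edges below the root,
so counting node levels inclusive of root and leaves gives ceil(log2(n)) + 1 levels.
log2(51) = 5.6724
ceil(5.6724) = 6
levels = 6 + 1 = 7

7


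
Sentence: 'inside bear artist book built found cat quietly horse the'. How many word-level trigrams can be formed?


Word trigrams from [10] words:
  Trigram 1: (inside bear artist)
  Trigram 2: (bear artist book)
  Trigram 3: (artist book built)
  Trigram 4: (book built found)
  Trigram 5: (built found cat)
  Trigram 6: (found cat quietly)
  Trigram 7: (cat quietly horse)
  Trigram 8: (quietly horse the)
Total word trigrams: 10 - 2 = 8

8


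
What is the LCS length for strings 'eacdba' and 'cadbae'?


DP table for LCS of 'eacdba' and 'cadbae':
       c  a  d  b  a  e
    0  0  0  0  0  0  0
  e 0  0  0  0  0  0  1
  a 0  0  1  1  1  1  1
  c 0  1  1  1  1  1  1
  d 0  1  1  2  2  2  2
  b 0  1  1  2  3  3  3
  a 0  1  2  2  3  4  4
LCS: 'adba'
LCS length = 4

4


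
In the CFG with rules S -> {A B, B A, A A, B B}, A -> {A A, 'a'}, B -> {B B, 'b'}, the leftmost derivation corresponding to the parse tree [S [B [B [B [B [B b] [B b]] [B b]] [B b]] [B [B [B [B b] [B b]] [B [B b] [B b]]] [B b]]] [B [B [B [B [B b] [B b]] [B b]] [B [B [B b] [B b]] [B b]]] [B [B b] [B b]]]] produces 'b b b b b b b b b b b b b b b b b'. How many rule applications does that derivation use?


Every bracketed nonterminal node [X ...] in the tree is produced by exactly one rule application.
Reading the tree off as a leftmost derivation:
  Step 1: S  =>  B B   (applied S -> B B)
  Step 2: B B  =>  B B B   (applied B -> B B)
  Step 3: B B B  =>  B B B B   (applied B -> B B)
  Step 4: B B B B  =>  B B B B B   (applied B -> B B)
  Step 5: B B B B B  =>  B B B B B B   (applied B -> B B)
  Step 6: B B B B B B  =>  b B B B B B   (applied B -> b)
  Step 7: b B B B B B  =>  b b B B B B   (applied B -> b)
  Step 8: b b B B B B  =>  b b b B B B   (applied B -> b)
  Step 9: b b b B B B  =>  b b b b B B   (applied B -> b)
  Step 10: b b b b B B  =>  b b b b B B B   (applied B -> B B)
  Step 11: b b b b B B B  =>  b b b b B B B B   (applied B -> B B)
  Step 12: b b b b B B B B  =>  b b b b B B B B B   (applied B -> B B)
  Step 13: b b b b B B B B B  =>  b b b b b B B B B   (applied B -> b)
  Step 14: b b b b b B B B B  =>  b b b b b b B B B   (applied B -> b)
  Step 15: b b b b b b B B B  =>  b b b b b b B B B B   (applied B -> B B)
  Step 16: b b b b b b B B B B  =>  b b b b b b b B B B   (applied B -> b)
  Step 17: b b b b b b b B B B  =>  b b b b b b b b B B   (applied B -> b)
  Step 18: b b b b b b b b B B  =>  b b b b b b b b b B   (applied B -> b)
  Step 19: b b b b b b b b b B  =>  b b b b b b b b b B B   (applied B -> B B)
  Step 20: b b b b b b b b b B B  =>  b b b b b b b b b B B B   (applied B -> B B)
  Step 21: b b b b b b b b b B B B  =>  b b b b b b b b b B B B B   (applied B -> B B)
  Step 22: b b b b b b b b b B B B B  =>  b b b b b b b b b B B B B B   (applied B -> B B)
  Step 23: b b b b b b b b b B B B B B  =>  b b b b b b b b b b B B B B   (applied B -> b)
  Step 24: b b b b b b b b b b B B B B  =>  b b b b b b b b b b b B B B   (applied B -> b)
  Step 25: b b b b b b b b b b b B B B  =>  b b b b b b b b b b b b B B   (applied B -> b)
  Step 26: b b b b b b b b b b b b B B  =>  b b b b b b b b b b b b B B B   (applied B -> B B)
  Step 27: b b b b b b b b b b b b B B B  =>  b b b b b b b b b b b b B B B B   (applied B -> B B)
  Step 28: b b b b b b b b b b b b B B B B  =>  b b b b b b b b b b b b b B B B   (applied B -> b)
  Step 29: b b b b b b b b b b b b b B B B  =>  b b b b b b b b b b b b b b B B   (applied B -> b)
  Step 30: b b b b b b b b b b b b b b B B  =>  b b b b b b b b b b b b b b b B   (applied B -> b)
  Step 31: b b b b b b b b b b b b b b b B  =>  b b b b b b b b b b b b b b b B B   (applied B -> B B)
  Step 32: b b b b b b b b b b b b b b b B B  =>  b b b b b b b b b b b b b b b b B   (applied B -> b)
  Step 33: b b b b b b b b b b b b b b b b B  =>  b b b b b b b b b b b b b b b b b   (applied B -> b)
Final yield: b b b b b b b b b b b b b b b b b
Total rewrite steps: 33

33


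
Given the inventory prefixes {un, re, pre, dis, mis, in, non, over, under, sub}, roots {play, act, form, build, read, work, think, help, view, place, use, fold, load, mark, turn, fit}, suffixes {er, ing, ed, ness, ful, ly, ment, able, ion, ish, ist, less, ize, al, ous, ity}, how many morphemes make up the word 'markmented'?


Segmenting 'markmented' against the inventory:
  'mark' -> root (morpheme 1)
  'ment' -> suffix (morpheme 2)
  'ed' -> suffix (morpheme 3)
Total morphemes: 3

3


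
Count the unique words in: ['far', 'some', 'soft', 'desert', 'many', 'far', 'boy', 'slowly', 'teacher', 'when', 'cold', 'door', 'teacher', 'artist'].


Listing all tokens and tracking unique types:
  Token 1: 'far' -> NEW (unique so far: 1)
  Token 2: 'some' -> NEW (unique so far: 2)
  Token 3: 'soft' -> NEW (unique so far: 3)
  Token 4: 'desert' -> NEW (unique so far: 4)
  Token 5: 'many' -> NEW (unique so far: 5)
  Token 6: 'far' -> duplicate (unique so far: 5)
  Token 7: 'boy' -> NEW (unique so far: 6)
  Token 8: 'slowly' -> NEW (unique so far: 7)
  Token 9: 'teacher' -> NEW (unique so far: 8)
  Token 10: 'when' -> NEW (unique so far: 9)
  Token 11: 'cold' -> NEW (unique so far: 10)
  Token 12: 'door' -> NEW (unique so far: 11)
  Token 13: 'teacher' -> duplicate (unique so far: 11)
  Token 14: 'artist' -> NEW (unique so far: 12)
Unique types: ('artist', 'boy', 'cold', 'desert', 'door', 'far', 'many', 'slowly', 'soft', 'some', 'teacher', 'when')
Vocabulary size: 12

12


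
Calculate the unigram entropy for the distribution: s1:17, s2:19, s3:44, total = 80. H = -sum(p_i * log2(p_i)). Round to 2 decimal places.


Computing entropy H = -sum(p_i * log2(p_i)):
  s1: p = 17/80 = 0.2125, -p*log2(p) = 0.4748
  s2: p = 19/80 = 0.2375, -p*log2(p) = 0.4926
  s3: p = 44/80 = 0.5500, -p*log2(p) = 0.4744
H = sum of terms = 1.4418
Rounded to 2 decimals: 1.44

1.44


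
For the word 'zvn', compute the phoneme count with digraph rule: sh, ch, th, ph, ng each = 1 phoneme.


Parsing 'zvn' greedily, digraphs first:
  'z' -> consonant phoneme (phonemes so far: 1)
  'v' -> consonant phoneme (phonemes so far: 2)
  'n' -> consonant phoneme (phonemes so far: 3)
Total phonemes: 3

3


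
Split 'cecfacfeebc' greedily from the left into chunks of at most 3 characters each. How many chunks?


'cecfacfeebc' has 11 characters.
Chunking with max size 3:
  Chunk 1: 'cec' (positions 0-2)
  Chunk 2: 'fac' (positions 3-5)
  Chunk 3: 'fee' (positions 6-8)
  Chunk 4: 'bc' (positions 9-10)
Total chunks: ceil(11 / 3) = 4

4


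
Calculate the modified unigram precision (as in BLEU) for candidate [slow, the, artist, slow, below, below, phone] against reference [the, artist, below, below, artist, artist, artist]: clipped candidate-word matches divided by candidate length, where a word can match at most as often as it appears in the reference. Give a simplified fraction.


Reference word counts: {'artist': 4, 'below': 2, 'the': 1}
Checking each candidate word (with clipping):
  'slow' -> not in reference -> no match (matches: 0)
  'the' -> in reference (ref count 1, used 1/1) -> match (matches: 1)
  'artist' -> in reference (ref count 4, used 1/4) -> match (matches: 2)
  'slow' -> not in reference -> no match (matches: 2)
  'below' -> in reference (ref count 2, used 1/2) -> match (matches: 3)
  'below' -> in reference (ref count 2, used 2/2) -> match (matches: 4)
  'phone' -> not in reference -> no match (matches: 4)
Clipped matches: 4, Candidate length: 7
Precision = 4/7

4/7


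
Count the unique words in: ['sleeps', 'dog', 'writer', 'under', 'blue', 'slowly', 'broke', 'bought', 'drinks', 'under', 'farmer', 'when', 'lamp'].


Listing all tokens and tracking unique types:
  Token 1: 'sleeps' -> NEW (unique so far: 1)
  Token 2: 'dog' -> NEW (unique so far: 2)
  Token 3: 'writer' -> NEW (unique so far: 3)
  Token 4: 'under' -> NEW (unique so far: 4)
  Token 5: 'blue' -> NEW (unique so far: 5)
  Token 6: 'slowly' -> NEW (unique so far: 6)
  Token 7: 'broke' -> NEW (unique so far: 7)
  Token 8: 'bought' -> NEW (unique so far: 8)
  Token 9: 'drinks' -> NEW (unique so far: 9)
  Token 10: 'under' -> duplicate (unique so far: 9)
  Token 11: 'farmer' -> NEW (unique so far: 10)
  Token 12: 'when' -> NEW (unique so far: 11)
  Token 13: 'lamp' -> NEW (unique so far: 12)
Unique types: ('blue', 'bought', 'broke', 'dog', 'drinks', 'farmer', 'lamp', 'sleeps', 'slowly', 'under', 'when', 'writer')
Vocabulary size: 12

12


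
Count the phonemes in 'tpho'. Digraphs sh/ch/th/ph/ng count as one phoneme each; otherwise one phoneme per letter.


Parsing 'tpho' greedily, digraphs first:
  't' -> consonant phoneme (phonemes so far: 1)
  'ph' -> digraph (1 consonant phoneme) (phonemes so far: 2)
  'o' -> vowel phoneme (phonemes so far: 3)
Total phonemes: 3

3


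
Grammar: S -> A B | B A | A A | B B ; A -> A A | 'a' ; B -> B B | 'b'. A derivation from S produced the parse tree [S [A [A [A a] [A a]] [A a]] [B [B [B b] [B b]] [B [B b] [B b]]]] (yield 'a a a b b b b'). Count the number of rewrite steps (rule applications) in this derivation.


Every bracketed nonterminal node [X ...] in the tree is produced by exactly one rule application.
Reading the tree off as a leftmost derivation:
  Step 1: S  =>  A B   (applied S -> A B)
  Step 2: A B  =>  A A B   (applied A -> A A)
  Step 3: A A B  =>  A A A B   (applied A -> A A)
  Step 4: A A A B  =>  a A A B   (applied A -> a)
  Step 5: a A A B  =>  a a A B   (applied A -> a)
  Step 6: a a A B  =>  a a a B   (applied A -> a)
  Step 7: a a a B  =>  a a a B B   (applied B -> B B)
  Step 8: a a a B B  =>  a a a B B B   (applied B -> B B)
  Step 9: a a a B B B  =>  a a a b B B   (applied B -> b)
  Step 10: a a a b B B  =>  a a a b b B   (applied B -> b)
  Step 11: a a a b b B  =>  a a a b b B B   (applied B -> B B)
  Step 12: a a a b b B B  =>  a a a b b b B   (applied B -> b)
  Step 13: a a a b b b B  =>  a a a b b b b   (applied B -> b)
Final yield: a a a b b b b
Total rewrite steps: 13

13


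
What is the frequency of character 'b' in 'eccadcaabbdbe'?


Scanning 'eccadcaabbdbe' for 'b':
  Position 8: 'b' -> MATCH (count: 1)
  Position 9: 'b' -> MATCH (count: 2)
  Position 11: 'b' -> MATCH (count: 3)
Total occurrences of 'b': 3

3


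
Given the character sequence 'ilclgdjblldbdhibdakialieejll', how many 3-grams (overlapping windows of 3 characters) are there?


String 'ilclgdjblldbdhibdakialieejll' has length L = 28.
Number of overlapping n-grams = L - n + 1
Substituting: 28 - 3 + 1 = 26

26


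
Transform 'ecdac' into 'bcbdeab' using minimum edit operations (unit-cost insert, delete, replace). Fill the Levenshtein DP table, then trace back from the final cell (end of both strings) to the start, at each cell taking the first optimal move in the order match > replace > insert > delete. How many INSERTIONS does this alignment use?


Edit distance = 4. Backtracking from cell (5, 7) with preference match > replace > insert > delete,
then listing the resulting alignment 'ecdac' -> 'bcbdeab' left to right:
  Step 1: replace e->b
  Step 2: keep 'c'
  Step 3: insert 'b' [insertion #1]
  Step 4: keep 'd'
  Step 5: insert 'e' [insertion #2]
  Step 6: keep 'a'
  Step 7: replace c->b
Total insertions: 2

2


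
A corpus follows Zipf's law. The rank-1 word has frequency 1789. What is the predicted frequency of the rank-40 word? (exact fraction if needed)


Zipf's law: freq(rank) = f1 / rank
f1 = 1789, rank = 40
freq = 1789 / 40
GCD(1789, 40) = 1
Simplified: 1789/40

1789/40


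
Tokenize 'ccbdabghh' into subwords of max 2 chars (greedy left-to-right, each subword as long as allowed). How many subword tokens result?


'ccbdabghh' has 9 characters.
Chunking with max size 2:
  Chunk 1: 'cc' (positions 0-1)
  Chunk 2: 'bd' (positions 2-3)
  Chunk 3: 'ab' (positions 4-5)
  Chunk 4: 'gh' (positions 6-7)
  Chunk 5: 'h' (positions 8-8)
Total chunks: ceil(9 / 2) = 5

5


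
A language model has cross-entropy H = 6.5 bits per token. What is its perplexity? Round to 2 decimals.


Perplexity formula: PP = 2^H
H = 6.5
PP = 2^6.5
Decompose: 2^6.5 = 2^6 * 2^0.5 = 2^6 * sqrt(2)
2^6 = 64, sqrt(2) ~ 1.4142136
PP ~ 64 * 1.4142136 = 90.5096704
Rounded to 2 decimals: 90.51

90.51


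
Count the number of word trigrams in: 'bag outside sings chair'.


Word trigrams from [4] words:
  Trigram 1: (bag outside sings)
  Trigram 2: (outside sings chair)
Total word trigrams: 4 - 2 = 2

2


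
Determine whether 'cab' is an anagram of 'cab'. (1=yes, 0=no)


Sort characters of 'cab': 'abc'
Sort characters of 'cab': 'abc'
Sorted forms match -> they ARE anagrams
Result: 1

1


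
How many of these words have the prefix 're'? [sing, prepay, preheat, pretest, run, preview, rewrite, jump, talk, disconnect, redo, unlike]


Checking each word for prefix 're':
  'sing' -> no (count: 0)
  'prepay' -> no (count: 0)
  'preheat' -> no (count: 0)
  'pretest' -> no (count: 0)
  'run' -> no (count: 0)
  'preview' -> no (count: 0)
  'rewrite' -> YES, starts with 're' (count: 1)
  'jump' -> no (count: 1)
  'talk' -> no (count: 1)
  'disconnect' -> no (count: 1)
  'redo' -> YES, starts with 're' (count: 2)
  'unlike' -> no (count: 2)
Total with prefix 're': 2

2


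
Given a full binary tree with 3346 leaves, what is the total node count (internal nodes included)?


Leaf nodes (terminals): 3346
Internal nodes = n - 1 = 3346 - 1 = 3345
Total = leaves + internal = 3346 + 3345 = 6691

6691


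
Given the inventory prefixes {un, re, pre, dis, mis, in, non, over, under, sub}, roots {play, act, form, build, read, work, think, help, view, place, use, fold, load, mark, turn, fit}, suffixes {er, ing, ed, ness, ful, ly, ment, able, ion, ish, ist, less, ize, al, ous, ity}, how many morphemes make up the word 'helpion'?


Segmenting 'helpion' against the inventory:
  'help' -> root (morpheme 1)
  'ion' -> suffix (morpheme 2)
Total morphemes: 2

2


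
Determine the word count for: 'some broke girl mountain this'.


Counting words by splitting on spaces:
  Word 1: 'some'
  Word 2: 'broke'
  Word 3: 'girl'
  Word 4: 'mountain'
  Word 5: 'this'
Total words: 5

5


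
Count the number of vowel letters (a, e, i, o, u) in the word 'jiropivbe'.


Scanning each character of 'jiropivbe':
  Position 1: 'j' -> consonant (running count: 0)
  Position 2: 'i' -> vowel (running count: 1)
  Position 3: 'r' -> consonant (running count: 1)
  Position 4: 'o' -> vowel (running count: 2)
  Position 5: 'p' -> consonant (running count: 2)
  Position 6: 'i' -> vowel (running count: 3)
  Position 7: 'v' -> consonant (running count: 3)
  Position 8: 'b' -> consonant (running count: 3)
  Position 9: 'e' -> vowel (running count: 4)
Total vowels: 4

4


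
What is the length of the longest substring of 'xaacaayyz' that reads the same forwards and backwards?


Scanning 'xaacaayyz' for palindromic substrings.
Substring at positions 1-5: 'aacaa'.
Check: reverse('aacaa') = 'aacaa' -> palindrome confirmed.
Neighbouring characters ('x' / 'y') break symmetry, so it cannot extend further.
No longer palindromic substring exists; longest length = 5

5


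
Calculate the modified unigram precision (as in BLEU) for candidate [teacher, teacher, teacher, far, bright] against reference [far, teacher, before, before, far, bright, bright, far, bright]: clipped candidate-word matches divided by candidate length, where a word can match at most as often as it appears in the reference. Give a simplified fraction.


Reference word counts: {'before': 2, 'bright': 3, 'far': 3, 'teacher': 1}
Checking each candidate word (with clipping):
  'teacher' -> in reference (ref count 1, used 1/1) -> match (matches: 1)
  'teacher' -> ref count 1 already used up (1/1) -> clipped, no match (matches: 1)
  'teacher' -> ref count 1 already used up (1/1) -> clipped, no match (matches: 1)
  'far' -> in reference (ref count 3, used 1/3) -> match (matches: 2)
  'bright' -> in reference (ref count 3, used 1/3) -> match (matches: 3)
Clipped matches: 3, Candidate length: 5
Precision = 3/5

3/5


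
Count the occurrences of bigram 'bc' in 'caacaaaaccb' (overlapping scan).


Scanning 'caacaaaaccb' for bigram 'bc':
  Position 0: 'ca' -> no
  Position 1: 'aa' -> no
  Position 2: 'ac' -> no
  Position 3: 'ca' -> no
  Position 4: 'aa' -> no
  Position 5: 'aa' -> no
  Position 6: 'aa' -> no
  Position 7: 'ac' -> no
  Position 8: 'cc' -> no
  Position 9: 'cb' -> no
Total matches: 0

0


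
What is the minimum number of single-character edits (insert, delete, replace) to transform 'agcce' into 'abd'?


Building DP table for s1='agcce' (len 5) and s2='abd' (len 3):
       a  b  d
    0  1  2  3
  a 1  0  1  2
  g 2  1  1  2
  c 3  2  2  2
  c 4  3  3  3
  e 5  4  4  4
Edit distance = dp[5][3] = 4

4


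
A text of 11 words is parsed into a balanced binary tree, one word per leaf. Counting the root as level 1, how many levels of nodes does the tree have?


In a balanced binary tree with n leaves the deepest leaf is ceil(log2(n)) edges below the root,
so counting node levels inclusive of root and leaves gives ceil(log2(n)) + 1 levels.
log2(11) = 3.4594
ceil(3.4594) = 4
levels = 4 + 1 = 5

5


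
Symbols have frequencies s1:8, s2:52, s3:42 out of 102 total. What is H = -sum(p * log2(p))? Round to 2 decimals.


Computing entropy H = -sum(p_i * log2(p_i)):
  s1: p = 8/102 = 0.0784, -p*log2(p) = 0.2880
  s2: p = 52/102 = 0.5098, -p*log2(p) = 0.4955
  s3: p = 42/102 = 0.4118, -p*log2(p) = 0.5271
H = sum of terms = 1.3106
Rounded to 2 decimals: 1.31

1.31


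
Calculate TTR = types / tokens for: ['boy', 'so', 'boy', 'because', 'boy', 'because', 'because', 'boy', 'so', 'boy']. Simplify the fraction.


Tokens: 10
Unique types: ('because', 'boy', 'so') = 3
TTR = 3/10
Already in lowest terms.

3/10


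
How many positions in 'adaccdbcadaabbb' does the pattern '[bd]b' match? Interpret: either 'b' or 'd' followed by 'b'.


Pattern: [bd]b means either 'b' or 'd' followed by 'b'.
Scanning 'adaccdbcadaabbb' position-by-position:
  Pos 0: window 'ad' -> no
  Pos 1: window 'da' -> no
  Pos 2: window 'ac' -> no
  Pos 3: window 'cc' -> no
  Pos 4: window 'cd' -> no
  Pos 5: window 'db' -> MATCH
  Pos 6: window 'bc' -> no
  Pos 7: window 'ca' -> no
  Pos 8: window 'ad' -> no
  Pos 9: window 'da' -> no
  Pos 10: window 'aa' -> no
  Pos 11: window 'ab' -> no
  Pos 12: window 'bb' -> MATCH
  Pos 13: window 'bb' -> MATCH
  Pos 14: window 'b' -> no
Total matches: 3

3


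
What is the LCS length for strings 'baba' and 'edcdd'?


DP table for LCS of 'baba' and 'edcdd':
       e  d  c  d  d
    0  0  0  0  0  0
  b 0  0  0  0  0  0
  a 0  0  0  0  0  0
  b 0  0  0  0  0  0
  a 0  0  0  0  0  0
LCS length = 0

0


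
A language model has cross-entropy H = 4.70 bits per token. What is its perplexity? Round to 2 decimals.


Perplexity formula: PP = 2^H
H = 4.70
PP = 2^4.70
Decompose: 2^4.70 = 2^4 * 2^0.70
2^4 = 16, 2^0.70 ~ 1.6245048
PP ~ 16 * 1.6245048 = 25.9920768
Rounded to 2 decimals: 25.99

25.99


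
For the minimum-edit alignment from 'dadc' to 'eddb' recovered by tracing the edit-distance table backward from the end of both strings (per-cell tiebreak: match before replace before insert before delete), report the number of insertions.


Edit distance = 3. Backtracking from cell (4, 4) with preference match > replace > insert > delete,
then listing the resulting alignment 'dadc' -> 'eddb' left to right:
  Step 1: replace d->e
  Step 2: replace a->d
  Step 3: keep 'd'
  Step 4: replace c->b
Total insertions: 0

0
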